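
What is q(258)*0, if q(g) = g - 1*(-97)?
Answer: 0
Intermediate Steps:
q(g) = 97 + g (q(g) = g + 97 = 97 + g)
q(258)*0 = (97 + 258)*0 = 355*0 = 0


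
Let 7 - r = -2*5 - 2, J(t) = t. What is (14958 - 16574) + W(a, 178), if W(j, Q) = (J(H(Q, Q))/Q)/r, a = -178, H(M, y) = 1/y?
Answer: -972825535/601996 ≈ -1616.0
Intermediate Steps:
r = 19 (r = 7 - (-2*5 - 2) = 7 - (-10 - 2) = 7 - 1*(-12) = 7 + 12 = 19)
W(j, Q) = 1/(19*Q**2) (W(j, Q) = (1/(Q*Q))/19 = (1/19)/Q**2 = 1/(19*Q**2))
(14958 - 16574) + W(a, 178) = (14958 - 16574) + (1/19)/178**2 = -1616 + (1/19)*(1/31684) = -1616 + 1/601996 = -972825535/601996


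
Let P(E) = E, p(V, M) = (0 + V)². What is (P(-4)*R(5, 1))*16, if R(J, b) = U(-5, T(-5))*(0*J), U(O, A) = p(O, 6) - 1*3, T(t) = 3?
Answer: 0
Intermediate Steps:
p(V, M) = V²
U(O, A) = -3 + O² (U(O, A) = O² - 1*3 = O² - 3 = -3 + O²)
R(J, b) = 0 (R(J, b) = (-3 + (-5)²)*(0*J) = (-3 + 25)*0 = 22*0 = 0)
(P(-4)*R(5, 1))*16 = -4*0*16 = 0*16 = 0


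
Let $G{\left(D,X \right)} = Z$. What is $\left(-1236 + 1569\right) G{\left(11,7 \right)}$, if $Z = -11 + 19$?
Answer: $2664$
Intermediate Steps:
$Z = 8$
$G{\left(D,X \right)} = 8$
$\left(-1236 + 1569\right) G{\left(11,7 \right)} = \left(-1236 + 1569\right) 8 = 333 \cdot 8 = 2664$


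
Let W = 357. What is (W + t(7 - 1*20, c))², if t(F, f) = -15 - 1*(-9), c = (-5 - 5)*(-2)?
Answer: 123201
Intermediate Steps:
c = 20 (c = -10*(-2) = 20)
t(F, f) = -6 (t(F, f) = -15 + 9 = -6)
(W + t(7 - 1*20, c))² = (357 - 6)² = 351² = 123201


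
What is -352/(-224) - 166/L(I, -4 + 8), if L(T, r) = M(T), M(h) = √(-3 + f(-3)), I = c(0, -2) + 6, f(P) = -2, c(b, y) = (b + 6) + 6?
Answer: 11/7 + 166*I*√5/5 ≈ 1.5714 + 74.237*I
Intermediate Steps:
c(b, y) = 12 + b (c(b, y) = (6 + b) + 6 = 12 + b)
I = 18 (I = (12 + 0) + 6 = 12 + 6 = 18)
M(h) = I*√5 (M(h) = √(-3 - 2) = √(-5) = I*√5)
L(T, r) = I*√5
-352/(-224) - 166/L(I, -4 + 8) = -352/(-224) - 166*(-I*√5/5) = -352*(-1/224) - (-166)*I*√5/5 = 11/7 + 166*I*√5/5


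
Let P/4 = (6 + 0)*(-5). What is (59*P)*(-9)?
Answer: 63720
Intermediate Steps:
P = -120 (P = 4*((6 + 0)*(-5)) = 4*(6*(-5)) = 4*(-30) = -120)
(59*P)*(-9) = (59*(-120))*(-9) = -7080*(-9) = 63720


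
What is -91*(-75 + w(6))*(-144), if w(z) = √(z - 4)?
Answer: -982800 + 13104*√2 ≈ -9.6427e+5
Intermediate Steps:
w(z) = √(-4 + z)
-91*(-75 + w(6))*(-144) = -91*(-75 + √(-4 + 6))*(-144) = -91*(-75 + √2)*(-144) = (6825 - 91*√2)*(-144) = -982800 + 13104*√2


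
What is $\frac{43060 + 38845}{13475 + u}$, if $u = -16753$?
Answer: $- \frac{81905}{3278} \approx -24.986$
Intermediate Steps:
$\frac{43060 + 38845}{13475 + u} = \frac{43060 + 38845}{13475 - 16753} = \frac{81905}{-3278} = 81905 \left(- \frac{1}{3278}\right) = - \frac{81905}{3278}$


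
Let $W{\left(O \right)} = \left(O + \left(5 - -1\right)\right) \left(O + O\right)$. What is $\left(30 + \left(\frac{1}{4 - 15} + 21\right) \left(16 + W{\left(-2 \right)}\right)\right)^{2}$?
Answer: $900$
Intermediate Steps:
$W{\left(O \right)} = 2 O \left(6 + O\right)$ ($W{\left(O \right)} = \left(O + \left(5 + 1\right)\right) 2 O = \left(O + 6\right) 2 O = \left(6 + O\right) 2 O = 2 O \left(6 + O\right)$)
$\left(30 + \left(\frac{1}{4 - 15} + 21\right) \left(16 + W{\left(-2 \right)}\right)\right)^{2} = \left(30 + \left(\frac{1}{4 - 15} + 21\right) \left(16 + 2 \left(-2\right) \left(6 - 2\right)\right)\right)^{2} = \left(30 + \left(\frac{1}{-11} + 21\right) \left(16 + 2 \left(-2\right) 4\right)\right)^{2} = \left(30 + \left(- \frac{1}{11} + 21\right) \left(16 - 16\right)\right)^{2} = \left(30 + \frac{230}{11} \cdot 0\right)^{2} = \left(30 + 0\right)^{2} = 30^{2} = 900$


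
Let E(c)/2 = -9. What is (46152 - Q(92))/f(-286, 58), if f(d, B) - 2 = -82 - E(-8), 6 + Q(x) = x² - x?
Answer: -18893/31 ≈ -609.45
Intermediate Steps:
E(c) = -18 (E(c) = 2*(-9) = -18)
Q(x) = -6 + x² - x (Q(x) = -6 + (x² - x) = -6 + x² - x)
f(d, B) = -62 (f(d, B) = 2 + (-82 - 1*(-18)) = 2 + (-82 + 18) = 2 - 64 = -62)
(46152 - Q(92))/f(-286, 58) = (46152 - (-6 + 92² - 1*92))/(-62) = (46152 - (-6 + 8464 - 92))*(-1/62) = (46152 - 1*8366)*(-1/62) = (46152 - 8366)*(-1/62) = 37786*(-1/62) = -18893/31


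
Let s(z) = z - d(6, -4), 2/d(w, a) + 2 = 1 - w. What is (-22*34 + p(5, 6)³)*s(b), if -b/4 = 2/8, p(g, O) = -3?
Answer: 3875/7 ≈ 553.57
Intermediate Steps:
d(w, a) = 2/(-1 - w) (d(w, a) = 2/(-2 + (1 - w)) = 2/(-1 - w))
b = -1 (b = -8/8 = -4*¼ = -1)
s(z) = 2/7 + z (s(z) = z - (-2)/(1 + 6) = z - (-2)/7 = z - 1*(-2/7) = z + 2/7 = 2/7 + z)
(-22*34 + p(5, 6)³)*s(b) = (-22*34 + (-3)³)*(2/7 - 1) = (-748 - 27)*(-5/7) = -775*(-5/7) = 3875/7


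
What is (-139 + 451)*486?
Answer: 151632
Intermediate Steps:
(-139 + 451)*486 = 312*486 = 151632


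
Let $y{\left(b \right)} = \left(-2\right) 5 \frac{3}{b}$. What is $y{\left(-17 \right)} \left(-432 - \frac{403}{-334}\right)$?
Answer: $- \frac{2158275}{2839} \approx -760.22$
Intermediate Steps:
$y{\left(b \right)} = - \frac{30}{b}$ ($y{\left(b \right)} = - 10 \frac{3}{b} = - \frac{30}{b}$)
$y{\left(-17 \right)} \left(-432 - \frac{403}{-334}\right) = - \frac{30}{-17} \left(-432 - \frac{403}{-334}\right) = \left(-30\right) \left(- \frac{1}{17}\right) \left(-432 - - \frac{403}{334}\right) = \frac{30 \left(-432 + \frac{403}{334}\right)}{17} = \frac{30}{17} \left(- \frac{143885}{334}\right) = - \frac{2158275}{2839}$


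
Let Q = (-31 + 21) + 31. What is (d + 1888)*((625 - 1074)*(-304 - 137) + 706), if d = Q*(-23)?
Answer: 279194575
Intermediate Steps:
Q = 21 (Q = -10 + 31 = 21)
d = -483 (d = 21*(-23) = -483)
(d + 1888)*((625 - 1074)*(-304 - 137) + 706) = (-483 + 1888)*((625 - 1074)*(-304 - 137) + 706) = 1405*(-449*(-441) + 706) = 1405*(198009 + 706) = 1405*198715 = 279194575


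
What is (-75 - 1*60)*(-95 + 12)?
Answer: 11205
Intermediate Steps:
(-75 - 1*60)*(-95 + 12) = (-75 - 60)*(-83) = -135*(-83) = 11205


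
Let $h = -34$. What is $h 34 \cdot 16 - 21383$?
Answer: $-39879$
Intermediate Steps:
$h 34 \cdot 16 - 21383 = \left(-34\right) 34 \cdot 16 - 21383 = \left(-1156\right) 16 - 21383 = -18496 - 21383 = -39879$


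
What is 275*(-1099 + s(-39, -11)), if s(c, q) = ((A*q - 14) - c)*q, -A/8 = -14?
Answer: 3348950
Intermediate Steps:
A = 112 (A = -8*(-14) = 112)
s(c, q) = q*(-14 - c + 112*q) (s(c, q) = ((112*q - 14) - c)*q = ((-14 + 112*q) - c)*q = (-14 - c + 112*q)*q = q*(-14 - c + 112*q))
275*(-1099 + s(-39, -11)) = 275*(-1099 - 11*(-14 - 1*(-39) + 112*(-11))) = 275*(-1099 - 11*(-14 + 39 - 1232)) = 275*(-1099 - 11*(-1207)) = 275*(-1099 + 13277) = 275*12178 = 3348950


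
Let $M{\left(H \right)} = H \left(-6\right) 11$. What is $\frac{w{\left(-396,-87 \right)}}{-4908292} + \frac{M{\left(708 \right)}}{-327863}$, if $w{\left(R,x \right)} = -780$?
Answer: $\frac{972925431}{6818844661} \approx 0.14268$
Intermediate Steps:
$M{\left(H \right)} = - 66 H$ ($M{\left(H \right)} = - 6 H 11 = - 66 H$)
$\frac{w{\left(-396,-87 \right)}}{-4908292} + \frac{M{\left(708 \right)}}{-327863} = - \frac{780}{-4908292} + \frac{\left(-66\right) 708}{-327863} = \left(-780\right) \left(- \frac{1}{4908292}\right) - - \frac{792}{5557} = \frac{195}{1227073} + \frac{792}{5557} = \frac{972925431}{6818844661}$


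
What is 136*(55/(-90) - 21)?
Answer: -26452/9 ≈ -2939.1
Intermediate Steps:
136*(55/(-90) - 21) = 136*(55*(-1/90) - 21) = 136*(-11/18 - 21) = 136*(-389/18) = -26452/9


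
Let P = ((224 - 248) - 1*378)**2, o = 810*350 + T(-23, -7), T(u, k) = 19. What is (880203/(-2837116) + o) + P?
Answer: 1262864705065/2837116 ≈ 4.4512e+5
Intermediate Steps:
o = 283519 (o = 810*350 + 19 = 283500 + 19 = 283519)
P = 161604 (P = (-24 - 378)**2 = (-402)**2 = 161604)
(880203/(-2837116) + o) + P = (880203/(-2837116) + 283519) + 161604 = (880203*(-1/2837116) + 283519) + 161604 = (-880203/2837116 + 283519) + 161604 = 804375411001/2837116 + 161604 = 1262864705065/2837116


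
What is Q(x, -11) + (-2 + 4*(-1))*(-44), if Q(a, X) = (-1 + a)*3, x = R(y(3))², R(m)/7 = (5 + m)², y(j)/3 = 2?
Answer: 2152488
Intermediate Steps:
y(j) = 6 (y(j) = 3*2 = 6)
R(m) = 7*(5 + m)²
x = 717409 (x = (7*(5 + 6)²)² = (7*11²)² = (7*121)² = 847² = 717409)
Q(a, X) = -3 + 3*a
Q(x, -11) + (-2 + 4*(-1))*(-44) = (-3 + 3*717409) + (-2 + 4*(-1))*(-44) = (-3 + 2152227) + (-2 - 4)*(-44) = 2152224 - 6*(-44) = 2152224 + 264 = 2152488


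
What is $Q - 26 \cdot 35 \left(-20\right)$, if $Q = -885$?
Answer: $17315$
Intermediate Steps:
$Q - 26 \cdot 35 \left(-20\right) = -885 - 26 \cdot 35 \left(-20\right) = -885 - 910 \left(-20\right) = -885 - -18200 = -885 + 18200 = 17315$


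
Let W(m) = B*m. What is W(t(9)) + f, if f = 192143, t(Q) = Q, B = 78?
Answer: 192845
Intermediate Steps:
W(m) = 78*m
W(t(9)) + f = 78*9 + 192143 = 702 + 192143 = 192845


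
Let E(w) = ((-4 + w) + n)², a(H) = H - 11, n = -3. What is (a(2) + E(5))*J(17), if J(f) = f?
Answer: -85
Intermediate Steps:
a(H) = -11 + H
E(w) = (-7 + w)² (E(w) = ((-4 + w) - 3)² = (-7 + w)²)
(a(2) + E(5))*J(17) = ((-11 + 2) + (-7 + 5)²)*17 = (-9 + (-2)²)*17 = (-9 + 4)*17 = -5*17 = -85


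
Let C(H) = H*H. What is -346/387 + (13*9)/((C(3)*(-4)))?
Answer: -6415/1548 ≈ -4.1441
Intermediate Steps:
C(H) = H²
-346/387 + (13*9)/((C(3)*(-4))) = -346/387 + (13*9)/((3²*(-4))) = -346*1/387 + 117/((9*(-4))) = -346/387 + 117/(-36) = -346/387 + 117*(-1/36) = -346/387 - 13/4 = -6415/1548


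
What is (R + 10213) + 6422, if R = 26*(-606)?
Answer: 879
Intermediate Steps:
R = -15756
(R + 10213) + 6422 = (-15756 + 10213) + 6422 = -5543 + 6422 = 879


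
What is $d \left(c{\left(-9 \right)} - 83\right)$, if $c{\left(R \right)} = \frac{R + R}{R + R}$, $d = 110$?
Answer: $-9020$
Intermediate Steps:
$c{\left(R \right)} = 1$ ($c{\left(R \right)} = \frac{2 R}{2 R} = 2 R \frac{1}{2 R} = 1$)
$d \left(c{\left(-9 \right)} - 83\right) = 110 \left(1 - 83\right) = 110 \left(-82\right) = -9020$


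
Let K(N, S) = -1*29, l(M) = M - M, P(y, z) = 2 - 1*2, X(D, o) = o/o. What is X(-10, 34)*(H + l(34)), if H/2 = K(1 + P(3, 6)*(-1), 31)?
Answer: -58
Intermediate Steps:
X(D, o) = 1
P(y, z) = 0 (P(y, z) = 2 - 2 = 0)
l(M) = 0
K(N, S) = -29
H = -58 (H = 2*(-29) = -58)
X(-10, 34)*(H + l(34)) = 1*(-58 + 0) = 1*(-58) = -58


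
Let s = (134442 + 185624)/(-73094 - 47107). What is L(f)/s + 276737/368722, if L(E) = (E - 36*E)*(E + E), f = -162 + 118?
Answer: 3003218518599041/59007687826 ≈ 50895.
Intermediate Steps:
f = -44
s = -320066/120201 (s = 320066/(-120201) = 320066*(-1/120201) = -320066/120201 ≈ -2.6628)
L(E) = -70*E**2 (L(E) = (-35*E)*(2*E) = -70*E**2)
L(f)/s + 276737/368722 = (-70*(-44)**2)/(-320066/120201) + 276737/368722 = -70*1936*(-120201/320066) + 276737*(1/368722) = -135520*(-120201/320066) + 276737/368722 = 8144819760/160033 + 276737/368722 = 3003218518599041/59007687826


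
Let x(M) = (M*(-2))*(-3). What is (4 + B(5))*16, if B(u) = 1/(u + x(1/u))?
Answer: 2064/31 ≈ 66.581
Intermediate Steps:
x(M) = 6*M (x(M) = -2*M*(-3) = 6*M)
B(u) = 1/(u + 6/u)
(4 + B(5))*16 = (4 + 5/(6 + 5²))*16 = (4 + 5/(6 + 25))*16 = (4 + 5/31)*16 = (129/31)*16 = 2064/31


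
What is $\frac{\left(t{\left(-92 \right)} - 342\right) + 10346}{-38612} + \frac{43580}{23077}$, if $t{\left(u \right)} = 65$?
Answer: $\frac{1450348647}{891049124} \approx 1.6277$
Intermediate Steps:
$\frac{\left(t{\left(-92 \right)} - 342\right) + 10346}{-38612} + \frac{43580}{23077} = \frac{\left(65 - 342\right) + 10346}{-38612} + \frac{43580}{23077} = \left(-277 + 10346\right) \left(- \frac{1}{38612}\right) + 43580 \cdot \frac{1}{23077} = 10069 \left(- \frac{1}{38612}\right) + \frac{43580}{23077} = - \frac{10069}{38612} + \frac{43580}{23077} = \frac{1450348647}{891049124}$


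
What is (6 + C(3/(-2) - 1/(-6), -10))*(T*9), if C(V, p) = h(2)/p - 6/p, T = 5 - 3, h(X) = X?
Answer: 576/5 ≈ 115.20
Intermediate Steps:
T = 2
C(V, p) = -4/p (C(V, p) = 2/p - 6/p = -4/p)
(6 + C(3/(-2) - 1/(-6), -10))*(T*9) = (6 - 4/(-10))*(2*9) = (6 - 4*(-1/10))*18 = (6 + 2/5)*18 = (32/5)*18 = 576/5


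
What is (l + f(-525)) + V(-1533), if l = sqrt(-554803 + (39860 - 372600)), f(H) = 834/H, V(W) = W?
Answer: -268553/175 + I*sqrt(887543) ≈ -1534.6 + 942.09*I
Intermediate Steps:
l = I*sqrt(887543) (l = sqrt(-554803 - 332740) = sqrt(-887543) = I*sqrt(887543) ≈ 942.09*I)
(l + f(-525)) + V(-1533) = (I*sqrt(887543) + 834/(-525)) - 1533 = (I*sqrt(887543) + 834*(-1/525)) - 1533 = (I*sqrt(887543) - 278/175) - 1533 = (-278/175 + I*sqrt(887543)) - 1533 = -268553/175 + I*sqrt(887543)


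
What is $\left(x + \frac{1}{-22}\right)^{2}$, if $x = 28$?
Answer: $\frac{378225}{484} \approx 781.46$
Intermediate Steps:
$\left(x + \frac{1}{-22}\right)^{2} = \left(28 + \frac{1}{-22}\right)^{2} = \left(28 - \frac{1}{22}\right)^{2} = \left(\frac{615}{22}\right)^{2} = \frac{378225}{484}$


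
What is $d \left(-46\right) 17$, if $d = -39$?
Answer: $30498$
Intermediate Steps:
$d \left(-46\right) 17 = \left(-39\right) \left(-46\right) 17 = 1794 \cdot 17 = 30498$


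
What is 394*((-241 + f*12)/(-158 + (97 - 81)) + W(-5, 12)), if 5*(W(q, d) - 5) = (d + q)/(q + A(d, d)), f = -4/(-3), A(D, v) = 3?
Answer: 823066/355 ≈ 2318.5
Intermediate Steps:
f = 4/3 (f = -4*(-1/3) = 4/3 ≈ 1.3333)
W(q, d) = 5 + (d + q)/(5*(3 + q)) (W(q, d) = 5 + ((d + q)/(q + 3))/5 = 5 + ((d + q)/(3 + q))/5 = 5 + (d + q)/(5*(3 + q)))
394*((-241 + f*12)/(-158 + (97 - 81)) + W(-5, 12)) = 394*((-241 + (4/3)*12)/(-158 + (97 - 81)) + (75 + 12 + 26*(-5))/(5*(3 - 5))) = 394*((-241 + 16)/(-158 + 16) + (1/5)*(75 + 12 - 130)/(-2)) = 394*(-225/(-142) + (1/5)*(-1/2)*(-43)) = 394*(-225*(-1/142) + 43/10) = 394*(225/142 + 43/10) = 394*(2089/355) = 823066/355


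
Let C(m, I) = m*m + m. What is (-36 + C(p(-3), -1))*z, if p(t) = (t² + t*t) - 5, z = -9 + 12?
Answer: 438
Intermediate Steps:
z = 3
p(t) = -5 + 2*t² (p(t) = (t² + t²) - 5 = 2*t² - 5 = -5 + 2*t²)
C(m, I) = m + m² (C(m, I) = m² + m = m + m²)
(-36 + C(p(-3), -1))*z = (-36 + (-5 + 2*(-3)²)*(1 + (-5 + 2*(-3)²)))*3 = (-36 + (-5 + 2*9)*(1 + (-5 + 2*9)))*3 = (-36 + (-5 + 18)*(1 + (-5 + 18)))*3 = (-36 + 13*(1 + 13))*3 = (-36 + 13*14)*3 = (-36 + 182)*3 = 146*3 = 438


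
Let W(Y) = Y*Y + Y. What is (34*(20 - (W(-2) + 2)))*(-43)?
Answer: -23392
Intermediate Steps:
W(Y) = Y + Y² (W(Y) = Y² + Y = Y + Y²)
(34*(20 - (W(-2) + 2)))*(-43) = (34*(20 - (-2*(1 - 2) + 2)))*(-43) = (34*(20 - (-2*(-1) + 2)))*(-43) = (34*(20 - (2 + 2)))*(-43) = (34*(20 - 1*4))*(-43) = (34*(20 - 4))*(-43) = (34*16)*(-43) = 544*(-43) = -23392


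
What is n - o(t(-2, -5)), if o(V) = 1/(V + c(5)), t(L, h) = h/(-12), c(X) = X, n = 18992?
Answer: 1234468/65 ≈ 18992.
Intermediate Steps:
t(L, h) = -h/12 (t(L, h) = h*(-1/12) = -h/12)
o(V) = 1/(5 + V) (o(V) = 1/(V + 5) = 1/(5 + V))
n - o(t(-2, -5)) = 18992 - 1/(5 - 1/12*(-5)) = 18992 - 1/(5 + 5/12) = 18992 - 1/65/12 = 18992 - 1*12/65 = 18992 - 12/65 = 1234468/65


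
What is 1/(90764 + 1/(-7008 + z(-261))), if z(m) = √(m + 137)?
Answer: 4457618624624/404591296209298625 + 2*I*√31/404591296209298625 ≈ 1.1018e-5 + 2.7523e-17*I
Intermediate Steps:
z(m) = √(137 + m)
1/(90764 + 1/(-7008 + z(-261))) = 1/(90764 + 1/(-7008 + √(137 - 261))) = 1/(90764 + 1/(-7008 + √(-124))) = 1/(90764 + 1/(-7008 + 2*I*√31))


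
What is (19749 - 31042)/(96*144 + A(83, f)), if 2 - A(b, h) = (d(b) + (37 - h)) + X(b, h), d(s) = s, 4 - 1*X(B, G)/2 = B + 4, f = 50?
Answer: -11293/13922 ≈ -0.81116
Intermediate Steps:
X(B, G) = -2*B (X(B, G) = 8 - 2*(B + 4) = 8 - 2*(4 + B) = 8 + (-8 - 2*B) = -2*B)
A(b, h) = -35 + b + h (A(b, h) = 2 - ((b + (37 - h)) - 2*b) = 2 - ((37 + b - h) - 2*b) = 2 - (37 - b - h) = 2 + (-37 + b + h) = -35 + b + h)
(19749 - 31042)/(96*144 + A(83, f)) = (19749 - 31042)/(96*144 + (-35 + 83 + 50)) = -11293/(13824 + 98) = -11293/13922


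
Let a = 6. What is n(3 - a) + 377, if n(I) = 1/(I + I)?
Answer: 2261/6 ≈ 376.83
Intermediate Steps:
n(I) = 1/(2*I)
n(3 - a) + 377 = 1/(2*(3 - 1*6)) + 377 = 1/(2*(3 - 6)) + 377 = (½)/(-3) + 377 = (½)*(-⅓) + 377 = -⅙ + 377 = 2261/6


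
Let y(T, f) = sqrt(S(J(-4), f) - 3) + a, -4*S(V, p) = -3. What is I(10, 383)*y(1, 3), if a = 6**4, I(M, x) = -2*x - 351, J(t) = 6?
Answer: -1447632 - 3351*I/2 ≈ -1.4476e+6 - 1675.5*I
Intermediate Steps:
S(V, p) = 3/4 (S(V, p) = -1/4*(-3) = 3/4)
I(M, x) = -351 - 2*x
a = 1296
y(T, f) = 1296 + 3*I/2 (y(T, f) = sqrt(3/4 - 3) + 1296 = sqrt(-9/4) + 1296 = 3*I/2 + 1296 = 1296 + 3*I/2)
I(10, 383)*y(1, 3) = (-351 - 2*383)*(1296 + 3*I/2) = (-351 - 766)*(1296 + 3*I/2) = -1117*(1296 + 3*I/2) = -1447632 - 3351*I/2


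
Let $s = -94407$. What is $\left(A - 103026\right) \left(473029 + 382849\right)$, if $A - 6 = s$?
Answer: $-168973425906$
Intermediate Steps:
$A = -94401$ ($A = 6 - 94407 = -94401$)
$\left(A - 103026\right) \left(473029 + 382849\right) = \left(-94401 - 103026\right) \left(473029 + 382849\right) = \left(-197427\right) 855878 = -168973425906$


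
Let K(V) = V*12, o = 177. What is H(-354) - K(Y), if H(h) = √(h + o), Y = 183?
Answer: -2196 + I*√177 ≈ -2196.0 + 13.304*I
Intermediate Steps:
K(V) = 12*V
H(h) = √(177 + h) (H(h) = √(h + 177) = √(177 + h))
H(-354) - K(Y) = √(177 - 354) - 12*183 = √(-177) - 1*2196 = I*√177 - 2196 = -2196 + I*√177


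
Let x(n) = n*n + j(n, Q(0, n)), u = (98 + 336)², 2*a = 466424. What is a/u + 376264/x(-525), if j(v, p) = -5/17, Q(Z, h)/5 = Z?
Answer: 20513925939/7880041435 ≈ 2.6033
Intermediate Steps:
a = 233212 (a = (½)*466424 = 233212)
Q(Z, h) = 5*Z
u = 188356 (u = 434² = 188356)
j(v, p) = -5/17 (j(v, p) = -5*1/17 = -5/17)
x(n) = -5/17 + n² (x(n) = n*n - 5/17 = n² - 5/17 = -5/17 + n²)
a/u + 376264/x(-525) = 233212/188356 + 376264/(-5/17 + (-525)²) = 233212*(1/188356) + 376264/(-5/17 + 275625) = 8329/6727 + 376264/(4685620/17) = 8329/6727 + 376264*(17/4685620) = 8329/6727 + 1599122/1171405 = 20513925939/7880041435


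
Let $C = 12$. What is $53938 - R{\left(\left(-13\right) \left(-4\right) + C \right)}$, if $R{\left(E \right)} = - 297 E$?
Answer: $72946$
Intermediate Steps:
$53938 - R{\left(\left(-13\right) \left(-4\right) + C \right)} = 53938 - - 297 \left(\left(-13\right) \left(-4\right) + 12\right) = 53938 - - 297 \left(52 + 12\right) = 53938 - \left(-297\right) 64 = 53938 - -19008 = 53938 + 19008 = 72946$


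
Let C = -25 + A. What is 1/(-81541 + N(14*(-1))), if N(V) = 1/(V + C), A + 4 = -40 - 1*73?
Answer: -156/12720397 ≈ -1.2264e-5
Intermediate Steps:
A = -117 (A = -4 + (-40 - 1*73) = -4 + (-40 - 73) = -4 - 113 = -117)
C = -142 (C = -25 - 117 = -142)
N(V) = 1/(-142 + V) (N(V) = 1/(V - 142) = 1/(-142 + V))
1/(-81541 + N(14*(-1))) = 1/(-81541 + 1/(-142 + 14*(-1))) = 1/(-81541 + 1/(-142 - 14)) = 1/(-81541 + 1/(-156)) = 1/(-81541 - 1/156) = 1/(-12720397/156) = -156/12720397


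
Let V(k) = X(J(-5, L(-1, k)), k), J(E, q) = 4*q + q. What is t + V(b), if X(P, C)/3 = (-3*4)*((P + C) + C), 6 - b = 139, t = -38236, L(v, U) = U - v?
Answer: -4900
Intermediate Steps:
b = -133 (b = 6 - 1*139 = 6 - 139 = -133)
J(E, q) = 5*q
X(P, C) = -72*C - 36*P (X(P, C) = 3*((-3*4)*((P + C) + C)) = 3*(-12*((C + P) + C)) = 3*(-12*(P + 2*C)) = 3*(-24*C - 12*P) = -72*C - 36*P)
V(k) = -180 - 252*k (V(k) = -72*k - 180*(k - 1*(-1)) = -72*k - 180*(k + 1) = -72*k - 180*(1 + k) = -72*k - 36*(5 + 5*k) = -72*k + (-180 - 180*k) = -180 - 252*k)
t + V(b) = -38236 + (-180 - 252*(-133)) = -38236 + (-180 + 33516) = -38236 + 33336 = -4900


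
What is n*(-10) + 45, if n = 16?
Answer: -115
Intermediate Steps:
n*(-10) + 45 = 16*(-10) + 45 = -160 + 45 = -115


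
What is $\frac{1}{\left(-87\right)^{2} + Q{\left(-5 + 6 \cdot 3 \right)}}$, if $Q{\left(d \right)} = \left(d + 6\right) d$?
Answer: $\frac{1}{7816} \approx 0.00012794$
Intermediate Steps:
$Q{\left(d \right)} = d \left(6 + d\right)$ ($Q{\left(d \right)} = \left(6 + d\right) d = d \left(6 + d\right)$)
$\frac{1}{\left(-87\right)^{2} + Q{\left(-5 + 6 \cdot 3 \right)}} = \frac{1}{\left(-87\right)^{2} + \left(-5 + 6 \cdot 3\right) \left(6 + \left(-5 + 6 \cdot 3\right)\right)} = \frac{1}{7569 + \left(-5 + 18\right) \left(6 + \left(-5 + 18\right)\right)} = \frac{1}{7569 + 13 \left(6 + 13\right)} = \frac{1}{7569 + 13 \cdot 19} = \frac{1}{7569 + 247} = \frac{1}{7816}$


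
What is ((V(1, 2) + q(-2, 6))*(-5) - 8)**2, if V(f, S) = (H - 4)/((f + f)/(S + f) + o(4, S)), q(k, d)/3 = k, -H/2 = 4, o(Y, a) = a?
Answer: 7921/4 ≈ 1980.3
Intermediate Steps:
H = -8 (H = -2*4 = -8)
q(k, d) = 3*k
V(f, S) = -12/(S + 2*f/(S + f)) (V(f, S) = (-8 - 4)/((f + f)/(S + f) + S) = -12/((2*f)/(S + f) + S) = -12/(2*f/(S + f) + S) = -12/(S + 2*f/(S + f)))
((V(1, 2) + q(-2, 6))*(-5) - 8)**2 = ((12*(-1*2 - 1*1)/(2**2 + 2*1 + 2*1) + 3*(-2))*(-5) - 8)**2 = ((12*(-2 - 1)/(4 + 2 + 2) - 6)*(-5) - 8)**2 = ((12*(-3)/8 - 6)*(-5) - 8)**2 = ((12*(1/8)*(-3) - 6)*(-5) - 8)**2 = ((-9/2 - 6)*(-5) - 8)**2 = (-21/2*(-5) - 8)**2 = (105/2 - 8)**2 = (89/2)**2 = 7921/4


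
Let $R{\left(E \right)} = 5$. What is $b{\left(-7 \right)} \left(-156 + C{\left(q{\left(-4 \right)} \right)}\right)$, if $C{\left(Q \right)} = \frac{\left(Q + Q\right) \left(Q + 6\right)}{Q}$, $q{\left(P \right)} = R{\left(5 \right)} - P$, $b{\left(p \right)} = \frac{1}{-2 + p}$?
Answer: $14$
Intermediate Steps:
$q{\left(P \right)} = 5 - P$
$C{\left(Q \right)} = 12 + 2 Q$ ($C{\left(Q \right)} = \frac{2 Q \left(6 + Q\right)}{Q} = 12 + 2 Q$)
$b{\left(-7 \right)} \left(-156 + C{\left(q{\left(-4 \right)} \right)}\right) = \frac{-156 + \left(12 + 2 \left(5 - -4\right)\right)}{-2 - 7} = \frac{-156 + \left(12 + 2 \left(5 + 4\right)\right)}{-9} = - \frac{-156 + \left(12 + 2 \cdot 9\right)}{9} = - \frac{-156 + \left(12 + 18\right)}{9} = - \frac{-156 + 30}{9} = \left(- \frac{1}{9}\right) \left(-126\right) = 14$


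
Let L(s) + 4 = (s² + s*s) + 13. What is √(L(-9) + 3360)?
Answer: √3531 ≈ 59.422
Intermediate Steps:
L(s) = 9 + 2*s² (L(s) = -4 + ((s² + s*s) + 13) = -4 + ((s² + s²) + 13) = -4 + (2*s² + 13) = -4 + (13 + 2*s²) = 9 + 2*s²)
√(L(-9) + 3360) = √((9 + 2*(-9)²) + 3360) = √((9 + 2*81) + 3360) = √((9 + 162) + 3360) = √(171 + 3360) = √3531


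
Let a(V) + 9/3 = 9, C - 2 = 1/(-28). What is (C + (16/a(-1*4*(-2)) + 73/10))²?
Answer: 25110121/176400 ≈ 142.35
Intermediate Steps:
C = 55/28 (C = 2 + 1/(-28) = 2 - 1/28 = 55/28 ≈ 1.9643)
a(V) = 6 (a(V) = -3 + 9 = 6)
(C + (16/a(-1*4*(-2)) + 73/10))² = (55/28 + (16/6 + 73/10))² = (55/28 + (16*(⅙) + 73*(⅒)))² = (55/28 + (8/3 + 73/10))² = (55/28 + 299/30)² = (5011/420)² = 25110121/176400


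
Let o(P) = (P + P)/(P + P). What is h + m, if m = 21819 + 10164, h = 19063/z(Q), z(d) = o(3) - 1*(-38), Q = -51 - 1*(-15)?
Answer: 1266400/39 ≈ 32472.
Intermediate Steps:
Q = -36 (Q = -51 + 15 = -36)
o(P) = 1 (o(P) = (2*P)/((2*P)) = (2*P)*(1/(2*P)) = 1)
z(d) = 39 (z(d) = 1 - 1*(-38) = 1 + 38 = 39)
h = 19063/39 ≈ 488.79
m = 31983
h + m = 19063/39 + 31983 = 1266400/39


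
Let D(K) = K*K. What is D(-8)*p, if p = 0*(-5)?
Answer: 0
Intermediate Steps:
D(K) = K²
p = 0
D(-8)*p = (-8)²*0 = 64*0 = 0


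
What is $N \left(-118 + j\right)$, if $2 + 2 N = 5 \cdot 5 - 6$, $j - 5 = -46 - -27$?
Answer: $-1122$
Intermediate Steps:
$j = -14$ ($j = 5 - 19 = -14$)
$N = \frac{17}{2}$ ($N = -1 + \frac{5 \cdot 5 - 6}{2} = -1 + \frac{25 - 6}{2} = -1 + \frac{1}{2} \cdot 19 = -1 + \frac{19}{2} = \frac{17}{2} \approx 8.5$)
$N \left(-118 + j\right) = \frac{17 \left(-118 - 14\right)}{2} = \frac{17}{2} \left(-132\right) = -1122$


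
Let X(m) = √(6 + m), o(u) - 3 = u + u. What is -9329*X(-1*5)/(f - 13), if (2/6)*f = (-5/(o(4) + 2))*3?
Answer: 121277/214 ≈ 566.71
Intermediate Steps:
o(u) = 3 + 2*u (o(u) = 3 + (u + u) = 3 + 2*u)
f = -45/13 (f = 3*((-5/((3 + 2*4) + 2))*3) = 3*((-5/((3 + 8) + 2))*3) = 3*((-5/(11 + 2))*3) = 3*((-5/13)*3) = 3*(((1/13)*(-5))*3) = 3*(-5/13*3) = 3*(-15/13) = -45/13 ≈ -3.4615)
-9329*X(-1*5)/(f - 13) = -9329*√(6 - 1*5)/(-45/13 - 13) = -9329*√(6 - 5)/(-214/13) = -9329*√1*(-13)/214 = -9329*(-13)/214 = -9329*(-13/214) = 121277/214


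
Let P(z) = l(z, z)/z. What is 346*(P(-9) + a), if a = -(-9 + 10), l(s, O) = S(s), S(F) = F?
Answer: 0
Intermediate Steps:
l(s, O) = s
a = -1 (a = -1*1 = -1)
P(z) = 1 (P(z) = z/z = 1)
346*(P(-9) + a) = 346*(1 - 1) = 346*0 = 0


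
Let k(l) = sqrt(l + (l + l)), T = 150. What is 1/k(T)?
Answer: sqrt(2)/30 ≈ 0.047140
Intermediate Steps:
k(l) = sqrt(3)*sqrt(l) (k(l) = sqrt(l + 2*l) = sqrt(3*l) = sqrt(3)*sqrt(l))
1/k(T) = 1/(sqrt(3)*sqrt(150)) = 1/(sqrt(3)*(5*sqrt(6))) = 1/(15*sqrt(2)) = sqrt(2)/30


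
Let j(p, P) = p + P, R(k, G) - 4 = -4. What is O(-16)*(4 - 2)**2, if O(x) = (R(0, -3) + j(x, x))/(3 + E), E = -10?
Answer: 128/7 ≈ 18.286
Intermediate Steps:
R(k, G) = 0 (R(k, G) = 4 - 4 = 0)
j(p, P) = P + p
O(x) = -2*x/7 (O(x) = (0 + (x + x))/(3 - 10) = (0 + 2*x)/(-7) = (2*x)*(-1/7) = -2*x/7)
O(-16)*(4 - 2)**2 = (-2/7*(-16))*(4 - 2)**2 = (32/7)*2**2 = (32/7)*4 = 128/7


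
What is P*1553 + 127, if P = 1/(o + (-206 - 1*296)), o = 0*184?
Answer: 62201/502 ≈ 123.91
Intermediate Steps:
o = 0
P = -1/502 (P = 1/(0 + (-206 - 1*296)) = 1/(0 + (-206 - 296)) = 1/(0 - 502) = 1/(-502) = -1/502 ≈ -0.0019920)
P*1553 + 127 = -1/502*1553 + 127 = -1553/502 + 127 = 62201/502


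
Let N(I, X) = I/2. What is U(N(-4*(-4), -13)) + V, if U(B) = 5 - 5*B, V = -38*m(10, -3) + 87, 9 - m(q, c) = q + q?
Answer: 470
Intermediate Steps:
m(q, c) = 9 - 2*q (m(q, c) = 9 - (q + q) = 9 - 2*q)
V = 505 (V = -38*(9 - 2*10) + 87 = -38*(9 - 20) + 87 = -38*(-11) + 87 = 418 + 87 = 505)
N(I, X) = I/2 (N(I, X) = I*(½) = I/2)
U(N(-4*(-4), -13)) + V = (5 - 5*(-4*(-4))/2) + 505 = (5 - 5*16/2) + 505 = (5 - 5*8) + 505 = (5 - 40) + 505 = -35 + 505 = 470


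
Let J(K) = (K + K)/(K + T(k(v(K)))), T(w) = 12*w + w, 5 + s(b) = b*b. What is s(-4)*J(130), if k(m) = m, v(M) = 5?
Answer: 44/3 ≈ 14.667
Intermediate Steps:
s(b) = -5 + b**2 (s(b) = -5 + b*b = -5 + b**2)
T(w) = 13*w
J(K) = 2*K/(65 + K) (J(K) = (K + K)/(K + 13*5) = (2*K)/(K + 65) = (2*K)/(65 + K) = 2*K/(65 + K))
s(-4)*J(130) = (-5 + (-4)**2)*(2*130/(65 + 130)) = (-5 + 16)*(2*130/195) = 11*(2*130*(1/195)) = 11*(4/3) = 44/3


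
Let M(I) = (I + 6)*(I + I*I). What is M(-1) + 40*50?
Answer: 2000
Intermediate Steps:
M(I) = (6 + I)*(I + I**2)
M(-1) + 40*50 = -(6 + (-1)**2 + 7*(-1)) + 40*50 = -(6 + 1 - 7) + 2000 = -1*0 + 2000 = 0 + 2000 = 2000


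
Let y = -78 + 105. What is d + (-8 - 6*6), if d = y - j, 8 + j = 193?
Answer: -202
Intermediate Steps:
j = 185 (j = -8 + 193 = 185)
y = 27
d = -158 (d = 27 - 1*185 = 27 - 185 = -158)
d + (-8 - 6*6) = -158 + (-8 - 6*6) = -158 + (-8 - 36) = -158 - 44 = -202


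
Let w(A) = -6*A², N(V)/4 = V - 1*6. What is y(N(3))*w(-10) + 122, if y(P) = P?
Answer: 7322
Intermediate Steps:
N(V) = -24 + 4*V (N(V) = 4*(V - 1*6) = 4*(V - 6) = 4*(-6 + V) = -24 + 4*V)
y(N(3))*w(-10) + 122 = (-24 + 4*3)*(-6*(-10)²) + 122 = (-24 + 12)*(-6*100) + 122 = -12*(-600) + 122 = 7200 + 122 = 7322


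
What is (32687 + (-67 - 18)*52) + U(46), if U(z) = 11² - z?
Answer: 28342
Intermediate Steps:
U(z) = 121 - z
(32687 + (-67 - 18)*52) + U(46) = (32687 + (-67 - 18)*52) + (121 - 1*46) = (32687 - 85*52) + (121 - 46) = (32687 - 4420) + 75 = 28267 + 75 = 28342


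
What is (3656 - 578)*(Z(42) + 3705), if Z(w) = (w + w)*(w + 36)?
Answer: 31571046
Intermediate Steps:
Z(w) = 2*w*(36 + w) (Z(w) = (2*w)*(36 + w) = 2*w*(36 + w))
(3656 - 578)*(Z(42) + 3705) = (3656 - 578)*(2*42*(36 + 42) + 3705) = 3078*(2*42*78 + 3705) = 3078*(6552 + 3705) = 3078*10257 = 31571046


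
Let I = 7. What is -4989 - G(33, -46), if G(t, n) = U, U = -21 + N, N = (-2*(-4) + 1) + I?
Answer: -4984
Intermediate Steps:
N = 16 (N = (-2*(-4) + 1) + 7 = (8 + 1) + 7 = 9 + 7 = 16)
U = -5 (U = -21 + 16 = -5)
G(t, n) = -5
-4989 - G(33, -46) = -4989 - 1*(-5) = -4989 + 5 = -4984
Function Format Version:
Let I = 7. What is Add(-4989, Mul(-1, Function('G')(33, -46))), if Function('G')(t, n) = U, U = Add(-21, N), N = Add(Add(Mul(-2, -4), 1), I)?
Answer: -4984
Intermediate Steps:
N = 16 (N = Add(Add(Mul(-2, -4), 1), 7) = Add(Add(8, 1), 7) = Add(9, 7) = 16)
U = -5 (U = Add(-21, 16) = -5)
Function('G')(t, n) = -5
Add(-4989, Mul(-1, Function('G')(33, -46))) = Add(-4989, Mul(-1, -5)) = Add(-4989, 5) = -4984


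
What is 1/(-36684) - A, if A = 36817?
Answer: -1350594829/36684 ≈ -36817.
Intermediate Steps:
1/(-36684) - A = 1/(-36684) - 1*36817 = -1/36684 - 36817 = -1350594829/36684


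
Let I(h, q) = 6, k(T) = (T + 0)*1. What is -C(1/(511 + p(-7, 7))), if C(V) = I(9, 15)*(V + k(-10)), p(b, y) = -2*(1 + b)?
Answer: 31374/523 ≈ 59.989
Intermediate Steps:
k(T) = T (k(T) = T*1 = T)
p(b, y) = -2 - 2*b
C(V) = -60 + 6*V (C(V) = 6*(V - 10) = 6*(-10 + V) = -60 + 6*V)
-C(1/(511 + p(-7, 7))) = -(-60 + 6/(511 + (-2 - 2*(-7)))) = -(-60 + 6/(511 + (-2 + 14))) = -(-60 + 6/(511 + 12)) = -(-60 + 6/523) = -1*(-31374/523) = 31374/523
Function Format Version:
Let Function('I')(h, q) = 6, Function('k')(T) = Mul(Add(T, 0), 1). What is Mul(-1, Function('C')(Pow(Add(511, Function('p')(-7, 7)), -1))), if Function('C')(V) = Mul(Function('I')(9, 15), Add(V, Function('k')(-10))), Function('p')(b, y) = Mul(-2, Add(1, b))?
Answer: Rational(31374, 523) ≈ 59.989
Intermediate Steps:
Function('k')(T) = T (Function('k')(T) = Mul(T, 1) = T)
Function('p')(b, y) = Add(-2, Mul(-2, b))
Function('C')(V) = Add(-60, Mul(6, V)) (Function('C')(V) = Mul(6, Add(V, -10)) = Mul(6, Add(-10, V)) = Add(-60, Mul(6, V)))
Mul(-1, Function('C')(Pow(Add(511, Function('p')(-7, 7)), -1))) = Mul(-1, Add(-60, Mul(6, Pow(Add(511, Add(-2, Mul(-2, -7))), -1)))) = Mul(-1, Add(-60, Mul(6, Pow(Add(511, Add(-2, 14)), -1)))) = Mul(-1, Add(-60, Mul(6, Pow(Add(511, 12), -1)))) = Mul(-1, Add(-60, Mul(6, Pow(523, -1)))) = Mul(-1, Add(-60, Mul(6, Rational(1, 523)))) = Mul(-1, Add(-60, Rational(6, 523))) = Mul(-1, Rational(-31374, 523)) = Rational(31374, 523)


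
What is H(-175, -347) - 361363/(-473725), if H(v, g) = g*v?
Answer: 28767311988/473725 ≈ 60726.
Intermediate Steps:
H(-175, -347) - 361363/(-473725) = -347*(-175) - 361363/(-473725) = 60725 - 361363*(-1)/473725 = 60725 - 1*(-361363/473725) = 60725 + 361363/473725 = 28767311988/473725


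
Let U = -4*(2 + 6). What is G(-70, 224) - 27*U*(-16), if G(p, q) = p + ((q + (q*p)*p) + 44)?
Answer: 1083974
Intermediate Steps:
U = -32 (U = -4*8 = -32)
G(p, q) = 44 + p + q + q*p**2 (G(p, q) = p + ((q + (p*q)*p) + 44) = p + ((q + q*p**2) + 44) = p + (44 + q + q*p**2) = 44 + p + q + q*p**2)
G(-70, 224) - 27*U*(-16) = (44 - 70 + 224 + 224*(-70)**2) - 27*(-32)*(-16) = (44 - 70 + 224 + 224*4900) + 864*(-16) = (44 - 70 + 224 + 1097600) - 13824 = 1097798 - 13824 = 1083974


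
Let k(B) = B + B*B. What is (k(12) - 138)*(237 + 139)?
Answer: 6768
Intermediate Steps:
k(B) = B + B**2
(k(12) - 138)*(237 + 139) = (12*(1 + 12) - 138)*(237 + 139) = (12*13 - 138)*376 = (156 - 138)*376 = 18*376 = 6768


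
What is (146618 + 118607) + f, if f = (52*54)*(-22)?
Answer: 203449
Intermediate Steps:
f = -61776 (f = 2808*(-22) = -61776)
(146618 + 118607) + f = (146618 + 118607) - 61776 = 265225 - 61776 = 203449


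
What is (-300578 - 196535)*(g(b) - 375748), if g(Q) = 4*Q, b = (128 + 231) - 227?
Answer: 186526739860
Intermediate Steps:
b = 132 (b = 359 - 227 = 132)
(-300578 - 196535)*(g(b) - 375748) = (-300578 - 196535)*(4*132 - 375748) = -497113*(528 - 375748) = -497113*(-375220) = 186526739860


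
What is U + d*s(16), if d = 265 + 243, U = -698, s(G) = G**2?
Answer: 129350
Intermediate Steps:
d = 508
U + d*s(16) = -698 + 508*16**2 = -698 + 508*256 = -698 + 130048 = 129350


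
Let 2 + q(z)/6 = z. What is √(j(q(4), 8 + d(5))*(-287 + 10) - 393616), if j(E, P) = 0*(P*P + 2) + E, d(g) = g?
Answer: 2*I*√99235 ≈ 630.03*I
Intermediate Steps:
q(z) = -12 + 6*z
j(E, P) = E (j(E, P) = 0*(P² + 2) + E = 0*(2 + P²) + E = 0 + E = E)
√(j(q(4), 8 + d(5))*(-287 + 10) - 393616) = √((-12 + 6*4)*(-287 + 10) - 393616) = √((-12 + 24)*(-277) - 393616) = √(12*(-277) - 393616) = √(-3324 - 393616) = √(-396940) = 2*I*√99235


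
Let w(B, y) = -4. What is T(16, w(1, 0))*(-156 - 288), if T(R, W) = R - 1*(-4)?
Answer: -8880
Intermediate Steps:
T(R, W) = 4 + R (T(R, W) = R + 4 = 4 + R)
T(16, w(1, 0))*(-156 - 288) = (4 + 16)*(-156 - 288) = 20*(-444) = -8880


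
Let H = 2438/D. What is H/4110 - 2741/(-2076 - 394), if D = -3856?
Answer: 434337847/391449552 ≈ 1.1096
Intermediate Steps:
H = -1219/1928 (H = 2438/(-3856) = 2438*(-1/3856) = -1219/1928 ≈ -0.63226)
H/4110 - 2741/(-2076 - 394) = -1219/1928/4110 - 2741/(-2076 - 394) = -1219/1928*1/4110 - 2741/(-2470) = -1219/7924080 - 2741*(-1/2470) = -1219/7924080 + 2741/2470 = 434337847/391449552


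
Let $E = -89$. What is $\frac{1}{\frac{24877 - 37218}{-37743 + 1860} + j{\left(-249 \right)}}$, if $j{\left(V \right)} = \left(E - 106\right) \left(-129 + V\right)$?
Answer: $\frac{35883}{2644948271} \approx 1.3567 \cdot 10^{-5}$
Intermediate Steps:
$j{\left(V \right)} = 25155 - 195 V$ ($j{\left(V \right)} = \left(-89 - 106\right) \left(-129 + V\right) = - 195 \left(-129 + V\right) = 25155 - 195 V$)
$\frac{1}{\frac{24877 - 37218}{-37743 + 1860} + j{\left(-249 \right)}} = \frac{1}{\frac{24877 - 37218}{-37743 + 1860} + \left(25155 - -48555\right)} = \frac{1}{- \frac{12341}{-35883} + \left(25155 + 48555\right)} = \frac{1}{\left(-12341\right) \left(- \frac{1}{35883}\right) + 73710} = \frac{1}{\frac{12341}{35883} + 73710} = \frac{1}{\frac{2644948271}{35883}} = \frac{35883}{2644948271}$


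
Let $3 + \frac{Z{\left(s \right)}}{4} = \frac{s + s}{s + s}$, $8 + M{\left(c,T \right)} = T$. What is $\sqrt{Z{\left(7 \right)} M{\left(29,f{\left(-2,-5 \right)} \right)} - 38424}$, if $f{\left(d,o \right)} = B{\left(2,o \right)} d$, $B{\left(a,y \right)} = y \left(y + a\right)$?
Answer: $2 i \sqrt{9530} \approx 195.24 i$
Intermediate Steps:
$B{\left(a,y \right)} = y \left(a + y\right)$
$f{\left(d,o \right)} = d o \left(2 + o\right)$ ($f{\left(d,o \right)} = o \left(2 + o\right) d = d o \left(2 + o\right)$)
$M{\left(c,T \right)} = -8 + T$
$Z{\left(s \right)} = -8$ ($Z{\left(s \right)} = -12 + 4 \frac{s + s}{s + s} = -12 + 4 \frac{2 s}{2 s} = -12 + 4 \cdot 2 s \frac{1}{2 s} = -12 + 4 \cdot 1 = -12 + 4 = -8$)
$\sqrt{Z{\left(7 \right)} M{\left(29,f{\left(-2,-5 \right)} \right)} - 38424} = \sqrt{- 8 \left(-8 - - 10 \left(2 - 5\right)\right) - 38424} = \sqrt{- 8 \left(-8 - \left(-10\right) \left(-3\right)\right) - 38424} = \sqrt{- 8 \left(-8 - 30\right) - 38424} = \sqrt{\left(-8\right) \left(-38\right) - 38424} = \sqrt{304 - 38424} = \sqrt{-38120} = 2 i \sqrt{9530}$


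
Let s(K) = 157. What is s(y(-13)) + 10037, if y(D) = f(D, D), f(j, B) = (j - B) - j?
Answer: 10194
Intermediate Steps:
f(j, B) = -B
y(D) = -D
s(y(-13)) + 10037 = 157 + 10037 = 10194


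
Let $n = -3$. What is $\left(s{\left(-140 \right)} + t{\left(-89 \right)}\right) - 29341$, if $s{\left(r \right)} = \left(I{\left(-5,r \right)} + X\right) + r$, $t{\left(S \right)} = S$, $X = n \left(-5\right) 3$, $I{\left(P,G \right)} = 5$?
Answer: $-29520$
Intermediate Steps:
$X = 45$ ($X = \left(-3\right) \left(-5\right) 3 = 15 \cdot 3 = 45$)
$s{\left(r \right)} = 50 + r$ ($s{\left(r \right)} = \left(5 + 45\right) + r = 50 + r$)
$\left(s{\left(-140 \right)} + t{\left(-89 \right)}\right) - 29341 = \left(\left(50 - 140\right) - 89\right) - 29341 = \left(-90 - 89\right) - 29341 = -179 - 29341 = -29520$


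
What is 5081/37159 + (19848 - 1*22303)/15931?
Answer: -10279934/591980029 ≈ -0.017365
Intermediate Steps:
5081/37159 + (19848 - 1*22303)/15931 = 5081*(1/37159) + (19848 - 22303)*(1/15931) = 5081/37159 - 2455*1/15931 = 5081/37159 - 2455/15931 = -10279934/591980029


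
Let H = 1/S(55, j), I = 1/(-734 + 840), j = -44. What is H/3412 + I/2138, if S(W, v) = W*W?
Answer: 1318491/292386947050 ≈ 4.5094e-6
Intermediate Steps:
I = 1/106 ≈ 0.0094340
S(W, v) = W²
H = 1/3025 (H = 1/(55²) = 1/3025 ≈ 0.00033058)
H/3412 + I/2138 = (1/3025)/3412 + (1/106)/2138 = (1/3025)*(1/3412) + (1/106)*(1/2138) = 1/10321300 + 1/226628 = 1318491/292386947050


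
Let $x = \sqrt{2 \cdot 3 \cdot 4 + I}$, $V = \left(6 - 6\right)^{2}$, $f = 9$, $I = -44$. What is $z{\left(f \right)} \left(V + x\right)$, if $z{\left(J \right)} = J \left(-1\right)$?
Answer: $- 18 i \sqrt{5} \approx - 40.249 i$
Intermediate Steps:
$z{\left(J \right)} = - J$
$V = 0$ ($V = 0^{2} = 0$)
$x = 2 i \sqrt{5}$ ($x = \sqrt{2 \cdot 3 \cdot 4 - 44} = \sqrt{6 \cdot 4 - 44} = \sqrt{24 - 44} = \sqrt{-20} = 2 i \sqrt{5} \approx 4.4721 i$)
$z{\left(f \right)} \left(V + x\right) = \left(-1\right) 9 \left(0 + 2 i \sqrt{5}\right) = - 9 \cdot 2 i \sqrt{5} = - 18 i \sqrt{5}$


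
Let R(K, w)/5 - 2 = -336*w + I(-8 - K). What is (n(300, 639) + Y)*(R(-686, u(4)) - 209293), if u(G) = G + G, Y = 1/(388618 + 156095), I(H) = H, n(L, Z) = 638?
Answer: -25408038820345/181571 ≈ -1.3993e+8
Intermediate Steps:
Y = 1/544713 ≈ 1.8358e-6
u(G) = 2*G
R(K, w) = -30 - 1680*w - 5*K (R(K, w) = 10 + 5*(-336*w + (-8 - K)) = 10 + 5*(-8 - K - 336*w) = 10 + (-40 - 1680*w - 5*K) = -30 - 1680*w - 5*K)
(n(300, 639) + Y)*(R(-686, u(4)) - 209293) = (638 + 1/544713)*((-30 - 3360*4 - 5*(-686)) - 209293) = 347526895*((-30 - 1680*8 + 3430) - 209293)/544713 = 347526895*((-30 - 13440 + 3430) - 209293)/544713 = 347526895*(-10040 - 209293)/544713 = (347526895/544713)*(-219333) = -25408038820345/181571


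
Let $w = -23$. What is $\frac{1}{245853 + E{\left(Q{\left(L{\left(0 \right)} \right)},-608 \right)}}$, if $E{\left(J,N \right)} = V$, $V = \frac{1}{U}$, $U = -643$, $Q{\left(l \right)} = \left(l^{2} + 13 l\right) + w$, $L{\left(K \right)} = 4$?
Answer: $\frac{643}{158083478} \approx 4.0675 \cdot 10^{-6}$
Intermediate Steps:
$Q{\left(l \right)} = -23 + l^{2} + 13 l$ ($Q{\left(l \right)} = \left(l^{2} + 13 l\right) - 23 = -23 + l^{2} + 13 l$)
$V = - \frac{1}{643}$ ($V = \frac{1}{-643} = - \frac{1}{643} \approx -0.0015552$)
$E{\left(J,N \right)} = - \frac{1}{643}$
$\frac{1}{245853 + E{\left(Q{\left(L{\left(0 \right)} \right)},-608 \right)}} = \frac{1}{245853 - \frac{1}{643}} = \frac{1}{\frac{158083478}{643}} = \frac{643}{158083478}$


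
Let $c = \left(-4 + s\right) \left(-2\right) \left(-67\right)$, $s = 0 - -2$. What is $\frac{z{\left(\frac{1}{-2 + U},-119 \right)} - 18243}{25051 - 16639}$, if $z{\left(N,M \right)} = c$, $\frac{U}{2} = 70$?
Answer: $- \frac{18511}{8412} \approx -2.2005$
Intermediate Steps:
$s = 2$ ($s = 0 + 2 = 2$)
$U = 140$ ($U = 2 \cdot 70 = 140$)
$c = -268$ ($c = \left(-4 + 2\right) \left(-2\right) \left(-67\right) = \left(-2\right) \left(-2\right) \left(-67\right) = 4 \left(-67\right) = -268$)
$z{\left(N,M \right)} = -268$
$\frac{z{\left(\frac{1}{-2 + U},-119 \right)} - 18243}{25051 - 16639} = \frac{-268 - 18243}{25051 - 16639} = - \frac{18511}{8412}$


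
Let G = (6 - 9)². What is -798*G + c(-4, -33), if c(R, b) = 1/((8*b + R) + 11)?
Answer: -1845775/257 ≈ -7182.0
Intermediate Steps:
c(R, b) = 1/(11 + R + 8*b) (c(R, b) = 1/((R + 8*b) + 11) = 1/(11 + R + 8*b))
G = 9 (G = (-3)² = 9)
-798*G + c(-4, -33) = -798*9 + 1/(11 - 4 + 8*(-33)) = -7182 + 1/(11 - 4 - 264) = -7182 + 1/(-257) = -7182 - 1/257 = -1845775/257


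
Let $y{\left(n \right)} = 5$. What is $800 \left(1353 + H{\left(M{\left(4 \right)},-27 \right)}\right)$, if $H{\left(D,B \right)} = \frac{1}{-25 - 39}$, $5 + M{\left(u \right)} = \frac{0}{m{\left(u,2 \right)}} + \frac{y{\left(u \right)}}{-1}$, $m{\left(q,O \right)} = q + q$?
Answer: $\frac{2164775}{2} \approx 1.0824 \cdot 10^{6}$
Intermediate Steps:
$m{\left(q,O \right)} = 2 q$
$M{\left(u \right)} = -10$ ($M{\left(u \right)} = -5 + \left(\frac{0}{2 u} + \frac{5}{-1}\right) = -5 + \left(0 \frac{1}{2 u} + 5 \left(-1\right)\right) = -5 + \left(0 - 5\right) = -5 - 5 = -10$)
$H{\left(D,B \right)} = - \frac{1}{64}$ ($H{\left(D,B \right)} = \frac{1}{-64} = - \frac{1}{64}$)
$800 \left(1353 + H{\left(M{\left(4 \right)},-27 \right)}\right) = 800 \left(1353 - \frac{1}{64}\right) = 800 \cdot \frac{86591}{64} = \frac{2164775}{2}$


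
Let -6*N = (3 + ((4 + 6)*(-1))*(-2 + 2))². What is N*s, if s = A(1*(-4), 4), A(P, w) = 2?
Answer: -3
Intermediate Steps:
s = 2
N = -3/2 (N = -(3 + ((4 + 6)*(-1))*(-2 + 2))²/6 = -(3 + (10*(-1))*0)²/6 = -(3 - 10*0)²/6 = -(3 + 0)²/6 = -⅙*3² = -⅙*9 = -3/2 ≈ -1.5000)
N*s = -3/2*2 = -3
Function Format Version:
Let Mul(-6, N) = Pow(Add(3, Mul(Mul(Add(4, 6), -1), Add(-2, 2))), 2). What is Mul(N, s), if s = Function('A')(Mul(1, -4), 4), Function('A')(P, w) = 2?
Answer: -3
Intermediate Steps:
s = 2
N = Rational(-3, 2) (N = Mul(Rational(-1, 6), Pow(Add(3, Mul(Mul(Add(4, 6), -1), Add(-2, 2))), 2)) = Mul(Rational(-1, 6), Pow(Add(3, Mul(Mul(10, -1), 0)), 2)) = Mul(Rational(-1, 6), Pow(Add(3, Mul(-10, 0)), 2)) = Mul(Rational(-1, 6), Pow(Add(3, 0), 2)) = Mul(Rational(-1, 6), Pow(3, 2)) = Mul(Rational(-1, 6), 9) = Rational(-3, 2) ≈ -1.5000)
Mul(N, s) = Mul(Rational(-3, 2), 2) = -3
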